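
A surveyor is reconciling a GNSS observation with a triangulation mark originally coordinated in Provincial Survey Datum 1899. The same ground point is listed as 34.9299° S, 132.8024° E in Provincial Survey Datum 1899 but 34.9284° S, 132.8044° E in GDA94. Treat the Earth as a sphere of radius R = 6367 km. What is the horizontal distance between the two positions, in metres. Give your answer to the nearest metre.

247 m

Δφ = -34.9284° − -34.9299° = +0.0015°; Δλ = 132.8044° − 132.8024° = +0.0020°.
1° along a meridian = πR/180 = 111125 m.
ΔN = Δφ × 111125 = 166.7 m; ΔE = Δλ × 111125 × cos(-34.9299°) = +0.0020 × 111125 × 0.819853 = 182.2 m.
Distance = √(ΔE² + ΔN²) = √(182.2² + 166.7²) = 247.0 m.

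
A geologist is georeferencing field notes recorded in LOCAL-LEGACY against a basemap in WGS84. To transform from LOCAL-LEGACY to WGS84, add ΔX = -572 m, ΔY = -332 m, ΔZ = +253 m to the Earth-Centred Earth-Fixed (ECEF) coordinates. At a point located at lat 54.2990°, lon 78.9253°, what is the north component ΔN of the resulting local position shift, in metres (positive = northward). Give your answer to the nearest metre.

ΔN = 501 m

At φ = 54.2990°, λ = 78.9253°: sin φ = 0.812073, cos φ = 0.583555, sin λ = 0.981378, cos λ = 0.192089.
ΔN = −sin φ cos λ·ΔX − sin φ sin λ·ΔY + cos φ·ΔZ = −(0.812073)(0.192089)(-572) − (0.812073)(0.981378)(-332) + (0.583555)(253) = 501.45 m.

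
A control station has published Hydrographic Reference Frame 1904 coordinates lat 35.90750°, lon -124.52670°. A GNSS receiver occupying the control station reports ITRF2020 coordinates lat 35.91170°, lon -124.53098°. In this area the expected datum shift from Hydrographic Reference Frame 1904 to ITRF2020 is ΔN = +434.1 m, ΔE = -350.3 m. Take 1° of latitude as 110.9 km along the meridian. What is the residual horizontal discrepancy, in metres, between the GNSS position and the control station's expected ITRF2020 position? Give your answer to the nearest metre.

47 m

Observed coordinate differences: Δφ = +0.00420°, Δλ = -0.00428°.
Converting to metres (1° lat = 110900 m, cos φ = 0.809965): observed ΔN = 465.8 m, observed ΔE = -384.5 m.
Subtracting the expected shift leaves a residual of 465.8 − (434.1) = 31.7 m north and -384.5 − (-350.3) = -34.2 m east.
Residual distance = √(31.7² + (-34.2)²) = 46.6 m.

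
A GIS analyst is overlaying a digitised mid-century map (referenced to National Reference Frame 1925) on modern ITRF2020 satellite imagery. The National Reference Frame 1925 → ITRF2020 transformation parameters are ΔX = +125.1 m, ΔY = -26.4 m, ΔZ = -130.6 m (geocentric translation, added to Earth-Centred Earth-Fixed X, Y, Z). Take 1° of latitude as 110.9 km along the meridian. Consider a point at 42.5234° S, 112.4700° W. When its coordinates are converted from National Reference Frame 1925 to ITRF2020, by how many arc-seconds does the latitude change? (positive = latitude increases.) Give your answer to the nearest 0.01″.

Δφ = -3.64″

sin φ = -0.675891, cos φ = 0.737001, sin λ = -0.924080, cos λ = -0.382200.
North component: ΔN = −sin φ cos λ·ΔX − sin φ sin λ·ΔY + cos φ·ΔZ = −(-0.675891)(-0.382200)(125.1) − (-0.675891)(-0.924080)(-26.4) + (0.737001)(-130.6) = -112.08 m.
1° of latitude spans 110900 m, so Δφ = -112.08 / 110900 × 3600 = -3.638″.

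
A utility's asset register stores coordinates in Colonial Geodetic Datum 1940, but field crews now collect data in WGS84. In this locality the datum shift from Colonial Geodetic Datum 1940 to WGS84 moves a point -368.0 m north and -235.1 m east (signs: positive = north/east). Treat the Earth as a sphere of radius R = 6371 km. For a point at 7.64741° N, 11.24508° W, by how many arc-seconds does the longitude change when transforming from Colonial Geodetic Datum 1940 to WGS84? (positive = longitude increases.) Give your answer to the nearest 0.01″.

Δλ = -7.68″

At latitude 7.64741°, cos φ = 0.991106.
One radian of longitude at latitude φ spans R cos φ, so Δλ = ΔE / (R cos φ) = -235.1 / (6371000 × 0.991106) = -3.7233e-05 rad = -7.680″.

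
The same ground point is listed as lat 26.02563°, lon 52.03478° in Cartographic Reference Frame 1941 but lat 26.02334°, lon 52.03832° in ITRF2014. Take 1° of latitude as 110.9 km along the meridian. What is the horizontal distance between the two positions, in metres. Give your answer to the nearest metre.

Δφ = 26.02334° − 26.02563° = -0.00229°; Δλ = 52.03832° − 52.03478° = +0.00354°.
ΔN = Δφ × 110900 = -254.0 m; ΔE = Δλ × 110900 × cos(26.02563°) = +0.00354 × 110900 × 0.898598 = 352.8 m.
Distance = √(ΔE² + ΔN²) = √(352.8² + (-254.0)²) = 434.7 m.

435 m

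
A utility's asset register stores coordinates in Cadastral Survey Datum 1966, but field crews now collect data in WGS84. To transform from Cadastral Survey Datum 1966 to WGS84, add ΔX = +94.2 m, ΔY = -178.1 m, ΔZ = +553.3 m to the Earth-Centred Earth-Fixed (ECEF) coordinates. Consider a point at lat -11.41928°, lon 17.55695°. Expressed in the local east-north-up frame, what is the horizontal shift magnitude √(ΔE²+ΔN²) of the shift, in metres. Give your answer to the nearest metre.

At φ = -11.41928°, λ = 17.55695°: sin φ = -0.197987, cos φ = 0.980205, sin λ = 0.301654, cos λ = 0.953418.
ΔE = −sin λ·ΔX + cos λ·ΔY = −(0.301654)·(94.2) + (0.953418)·(-178.1) = -198.22 m.
ΔN = −sin φ cos λ·ΔX − sin φ sin λ·ΔY + cos φ·ΔZ = −(-0.197987)(0.953418)(94.2) − (-0.197987)(0.301654)(-178.1) + (0.980205)(553.3) = 549.49 m.
Horizontal magnitude = √(ΔE² + ΔN²) = √((-198.22)² + 549.49²) = 584.15 m.

584 m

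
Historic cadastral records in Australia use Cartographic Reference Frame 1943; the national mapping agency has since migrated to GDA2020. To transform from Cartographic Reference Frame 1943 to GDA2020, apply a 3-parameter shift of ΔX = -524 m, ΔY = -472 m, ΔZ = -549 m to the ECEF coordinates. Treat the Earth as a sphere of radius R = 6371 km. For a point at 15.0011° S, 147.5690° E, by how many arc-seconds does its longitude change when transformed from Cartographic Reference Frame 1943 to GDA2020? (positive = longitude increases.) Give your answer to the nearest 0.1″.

Δλ = 22.8″

sin φ = -0.258838, cos φ = 0.965921, sin λ = 0.536284, cos λ = -0.844038.
East component: ΔE = −sin λ·ΔX + cos λ·ΔY = −(0.536284)(-524) + (-0.844038)(-472) = 679.40 m.
1° of latitude spans πR/180 = 111195 m; at latitude φ, 1° of longitude spans that × cos φ = 107405.5 m, so Δλ = 679.40 / 107405.5 × 3600 = 22.772″.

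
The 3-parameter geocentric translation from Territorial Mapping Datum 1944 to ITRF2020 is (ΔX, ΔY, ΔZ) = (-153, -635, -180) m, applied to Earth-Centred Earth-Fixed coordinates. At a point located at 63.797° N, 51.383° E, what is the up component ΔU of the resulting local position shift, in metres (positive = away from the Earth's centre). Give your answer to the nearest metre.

ΔU = -423 m

At φ = 63.797°, λ = 51.383°: sin φ = 0.897235, cos φ = 0.441553, sin λ = 0.781335, cos λ = 0.624111.
ΔU = cos φ cos λ·ΔX + cos φ sin λ·ΔY + sin φ·ΔZ = (0.441553)(0.624111)(-153) + (0.441553)(0.781335)(-635) + (0.897235)(-180) = -422.74 m.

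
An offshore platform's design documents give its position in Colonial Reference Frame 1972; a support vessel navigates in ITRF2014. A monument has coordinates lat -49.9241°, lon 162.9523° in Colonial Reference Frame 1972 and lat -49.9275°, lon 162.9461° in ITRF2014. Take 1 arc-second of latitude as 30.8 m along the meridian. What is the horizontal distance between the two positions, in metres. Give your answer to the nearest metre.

Δφ = -49.9275° − -49.9241° = -0.0034°; Δλ = 162.9461° − 162.9523° = -0.0062°.
1° of latitude = 3600 × 30.80 = 110880 m.
ΔN = Δφ × 110880 = -377.0 m; ΔE = Δλ × 110880 × cos(-49.9241°) = -0.0062 × 110880 × 0.643802 = -442.6 m.
Distance = √(ΔE² + ΔN²) = √((-442.6)² + (-377.0)²) = 581.4 m.

581 m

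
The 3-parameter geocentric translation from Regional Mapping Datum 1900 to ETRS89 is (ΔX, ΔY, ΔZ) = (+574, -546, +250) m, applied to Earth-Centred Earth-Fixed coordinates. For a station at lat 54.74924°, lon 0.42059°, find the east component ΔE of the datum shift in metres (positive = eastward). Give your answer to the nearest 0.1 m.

The local east axis at (φ, λ) is (−sin λ, cos λ, 0), so ΔE = −sin(0.42059°)·574 + cos(0.42059°)·(-546) = -550.20 m.

ΔE = -550.2 m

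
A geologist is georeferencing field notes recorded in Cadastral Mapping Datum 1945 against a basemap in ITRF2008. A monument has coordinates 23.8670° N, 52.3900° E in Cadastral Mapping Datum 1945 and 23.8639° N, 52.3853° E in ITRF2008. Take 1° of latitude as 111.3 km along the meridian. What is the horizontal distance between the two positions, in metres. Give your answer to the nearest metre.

590 m

Δφ = 23.8639° − 23.8670° = -0.0031°; Δλ = 52.3853° − 52.3900° = -0.0047°.
ΔN = Δφ × 111300 = -345.0 m; ΔE = Δλ × 111300 × cos(23.8670°) = -0.0047 × 111300 × 0.914487 = -478.4 m.
Distance = √(ΔE² + ΔN²) = √((-478.4)² + (-345.0)²) = 589.8 m.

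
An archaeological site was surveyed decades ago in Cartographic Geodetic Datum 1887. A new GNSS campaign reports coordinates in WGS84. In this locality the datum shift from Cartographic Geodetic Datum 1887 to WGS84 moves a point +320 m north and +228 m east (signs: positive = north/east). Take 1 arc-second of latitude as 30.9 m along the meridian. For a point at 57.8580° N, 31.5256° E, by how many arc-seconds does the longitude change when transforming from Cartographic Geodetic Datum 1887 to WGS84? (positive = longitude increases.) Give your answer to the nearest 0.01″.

Δλ = 13.87″

At latitude 57.8580°, cos φ = 0.532019.
1″ of longitude at this latitude = 30.90 × cos φ = 16.4394 m, so Δλ = 228.0 / 16.4394 = 13.869″.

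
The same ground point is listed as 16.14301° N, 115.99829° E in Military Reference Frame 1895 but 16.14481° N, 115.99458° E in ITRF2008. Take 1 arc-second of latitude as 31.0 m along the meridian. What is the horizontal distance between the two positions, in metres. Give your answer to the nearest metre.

Δφ = 16.14481° − 16.14301° = +0.00180°; Δλ = 115.99458° − 115.99829° = -0.00371°.
1° of latitude = 3600 × 31.00 = 111600 m.
ΔN = Δφ × 111600 = 200.9 m; ΔE = Δλ × 111600 × cos(16.14301°) = -0.00371 × 111600 × 0.960571 = -397.7 m.
Distance = √(ΔE² + ΔN²) = √((-397.7)² + 200.9²) = 445.6 m.

446 m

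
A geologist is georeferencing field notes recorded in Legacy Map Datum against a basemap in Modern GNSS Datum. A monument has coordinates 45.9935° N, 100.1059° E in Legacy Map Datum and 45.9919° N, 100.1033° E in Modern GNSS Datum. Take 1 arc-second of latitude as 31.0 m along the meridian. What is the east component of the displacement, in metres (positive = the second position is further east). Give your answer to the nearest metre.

Δφ = 45.9919° − 45.9935° = -0.0016°; Δλ = 100.1033° − 100.1059° = -0.0026°.
1° of latitude = 3600 × 31.00 = 111600 m.
ΔN = Δφ × 111600 = -178.6 m; ΔE = Δλ × 111600 × cos(45.9935°) = -0.0026 × 111600 × 0.694740 = -201.6 m.

ΔE = -202 m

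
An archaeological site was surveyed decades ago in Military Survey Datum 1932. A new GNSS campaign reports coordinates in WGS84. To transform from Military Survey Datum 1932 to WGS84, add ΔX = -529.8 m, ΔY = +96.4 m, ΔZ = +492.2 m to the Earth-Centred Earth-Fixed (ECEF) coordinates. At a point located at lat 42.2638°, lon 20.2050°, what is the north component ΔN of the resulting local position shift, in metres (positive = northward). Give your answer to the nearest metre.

ΔN = 676 m

The local north axis is (−sin φ cos λ, −sin φ sin λ, cos φ), giving ΔN = 334.388 − 22.392 + 364.256 = 676.25 m.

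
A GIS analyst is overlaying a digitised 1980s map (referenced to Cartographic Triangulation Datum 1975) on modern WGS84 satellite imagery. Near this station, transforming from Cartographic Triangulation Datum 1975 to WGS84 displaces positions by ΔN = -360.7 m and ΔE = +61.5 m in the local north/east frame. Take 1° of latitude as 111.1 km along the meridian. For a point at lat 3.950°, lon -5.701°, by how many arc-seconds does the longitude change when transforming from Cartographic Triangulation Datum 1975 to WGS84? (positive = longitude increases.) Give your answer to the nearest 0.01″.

Δλ = 2.00″

At latitude 3.950°, cos φ = 0.997625.
1° of longitude at this latitude = 111.1 × cos φ = 110.84 km, so Δλ = 61.5 / 110836.1 = 0.0005549° = 1.998″.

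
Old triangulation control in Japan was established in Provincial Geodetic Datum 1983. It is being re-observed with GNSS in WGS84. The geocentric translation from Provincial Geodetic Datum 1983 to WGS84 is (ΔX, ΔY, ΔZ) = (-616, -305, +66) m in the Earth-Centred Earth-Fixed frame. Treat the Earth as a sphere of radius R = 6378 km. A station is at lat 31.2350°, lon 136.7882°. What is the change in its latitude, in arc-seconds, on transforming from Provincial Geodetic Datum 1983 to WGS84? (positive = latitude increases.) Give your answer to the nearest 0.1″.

Δφ = -2.2″

sin φ = 0.518549, cos φ = 0.855048, sin λ = 0.684697, cos λ = -0.728828.
North component: ΔN = −sin φ cos λ·ΔX − sin φ sin λ·ΔY + cos φ·ΔZ = −(0.518549)(-0.728828)(-616) − (0.518549)(0.684697)(-305) + (0.855048)(66) = -68.08 m.
1° of latitude spans πR/180 = 111317 m, so Δφ = -68.08 / 111317 × 3600 = -2.202″.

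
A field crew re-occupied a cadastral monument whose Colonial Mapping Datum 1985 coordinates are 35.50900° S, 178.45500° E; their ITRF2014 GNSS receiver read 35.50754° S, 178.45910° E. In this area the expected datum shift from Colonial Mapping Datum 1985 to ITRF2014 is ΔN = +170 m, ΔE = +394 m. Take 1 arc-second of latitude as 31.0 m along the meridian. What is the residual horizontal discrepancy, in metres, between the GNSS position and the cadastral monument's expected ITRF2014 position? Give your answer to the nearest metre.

Observed coordinate differences: Δφ = +0.00146°, Δλ = +0.00410°.
Converting to metres (1° lat = 111600 m, cos φ = 0.814024): observed ΔN = 162.9 m, observed ΔE = 372.5 m.
Subtracting the expected shift leaves a residual of 162.9 − (170) = -7.1 m north and 372.5 − (394) = -21.5 m east.
Residual distance = √((-7.1)² + (-21.5)²) = 22.7 m.

23 m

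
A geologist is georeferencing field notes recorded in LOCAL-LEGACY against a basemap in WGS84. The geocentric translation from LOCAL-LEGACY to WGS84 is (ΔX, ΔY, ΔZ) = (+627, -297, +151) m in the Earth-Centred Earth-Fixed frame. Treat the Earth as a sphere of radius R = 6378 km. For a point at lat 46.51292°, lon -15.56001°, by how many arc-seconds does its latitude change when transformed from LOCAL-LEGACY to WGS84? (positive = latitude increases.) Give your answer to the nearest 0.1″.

Δφ = -12.7″

sin φ = 0.725530, cos φ = 0.688191, sin λ = -0.268248, cos λ = 0.963350.
North component: ΔN = −sin φ cos λ·ΔX − sin φ sin λ·ΔY + cos φ·ΔZ = −(0.725530)(0.963350)(627) − (0.725530)(-0.268248)(-297) + (0.688191)(151) = -392.12 m.
1° of latitude spans πR/180 = 111317 m, so Δφ = -392.12 / 111317 × 3600 = -12.681″.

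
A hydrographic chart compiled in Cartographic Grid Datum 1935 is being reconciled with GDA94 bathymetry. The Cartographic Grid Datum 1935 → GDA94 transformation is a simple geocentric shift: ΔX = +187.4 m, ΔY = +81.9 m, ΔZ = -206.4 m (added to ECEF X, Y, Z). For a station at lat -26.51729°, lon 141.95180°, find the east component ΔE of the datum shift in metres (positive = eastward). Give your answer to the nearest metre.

ΔE = -180 m

The local east axis at (φ, λ) is (−sin λ, cos λ, 0), so ΔE = −sin(141.95180°)·187.4 + cos(141.95180°)·81.9 = -179.99 m.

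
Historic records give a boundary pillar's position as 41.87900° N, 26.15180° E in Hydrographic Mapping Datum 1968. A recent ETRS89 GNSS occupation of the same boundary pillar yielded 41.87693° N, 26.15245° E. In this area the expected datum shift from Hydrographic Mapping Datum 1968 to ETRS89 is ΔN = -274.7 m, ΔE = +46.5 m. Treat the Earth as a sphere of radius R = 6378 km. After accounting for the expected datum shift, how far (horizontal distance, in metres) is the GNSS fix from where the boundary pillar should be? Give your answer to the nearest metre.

Observed coordinate differences: Δφ = -0.00207°, Δλ = +0.00065°.
Converting to metres (1° lat = 111317 m, cos φ = 0.744556): observed ΔN = -230.4 m, observed ΔE = 53.9 m.
Subtracting the expected shift leaves a residual of -230.4 − (-274.7) = 44.3 m north and 53.9 − (46.5) = 7.4 m east.
Residual distance = √(44.3² + 7.4²) = 44.9 m.

45 m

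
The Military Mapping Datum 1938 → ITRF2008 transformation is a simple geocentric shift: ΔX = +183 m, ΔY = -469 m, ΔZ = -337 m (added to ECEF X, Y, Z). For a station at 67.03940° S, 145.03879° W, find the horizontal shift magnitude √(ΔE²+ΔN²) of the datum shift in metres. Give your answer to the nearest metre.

The local east axis at (φ, λ) is (−sin λ, cos λ, 0), so ΔE = −sin(-145.03879°)·183 + cos(-145.03879°)·(-469) = 489.23 m.
The local north axis is (−sin φ cos λ, −sin φ sin λ, cos φ), giving ΔN = -138.094 + 247.455 − 131.463 = -22.10 m.
Horizontal magnitude = √(ΔE² + ΔN²) = √(489.23² + (-22.10)²) = 489.73 m.

490 m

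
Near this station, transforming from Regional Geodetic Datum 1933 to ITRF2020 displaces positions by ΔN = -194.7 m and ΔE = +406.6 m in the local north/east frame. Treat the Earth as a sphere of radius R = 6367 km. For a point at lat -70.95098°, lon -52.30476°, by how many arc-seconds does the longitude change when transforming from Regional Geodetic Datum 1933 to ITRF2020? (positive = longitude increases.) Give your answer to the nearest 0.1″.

Δλ = 40.4″

At latitude -70.95098°, cos φ = 0.326377.
One radian of longitude at latitude φ spans R cos φ, so Δλ = ΔE / (R cos φ) = 406.6 / (6367000 × 0.326377) = 1.9566e-04 rad = 40.359″.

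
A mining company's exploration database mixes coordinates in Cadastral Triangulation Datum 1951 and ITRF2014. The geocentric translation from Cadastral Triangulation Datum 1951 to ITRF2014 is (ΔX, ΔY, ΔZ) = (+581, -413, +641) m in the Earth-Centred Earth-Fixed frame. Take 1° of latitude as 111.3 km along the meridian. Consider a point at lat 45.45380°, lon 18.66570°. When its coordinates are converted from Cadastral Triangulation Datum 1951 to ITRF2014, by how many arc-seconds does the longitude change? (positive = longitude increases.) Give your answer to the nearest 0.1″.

sin φ = 0.712685, cos φ = 0.701484, sin λ = 0.320046, cos λ = 0.947402.
East component: ΔE = −sin λ·ΔX + cos λ·ΔY = −(0.320046)(581) + (0.947402)(-413) = -577.22 m.
1° of latitude spans 111300 m; at latitude φ, 1° of longitude spans that × cos φ = 78075.2 m, so Δλ = -577.22 / 78075.2 × 3600 = -26.615″.

Δλ = -26.6″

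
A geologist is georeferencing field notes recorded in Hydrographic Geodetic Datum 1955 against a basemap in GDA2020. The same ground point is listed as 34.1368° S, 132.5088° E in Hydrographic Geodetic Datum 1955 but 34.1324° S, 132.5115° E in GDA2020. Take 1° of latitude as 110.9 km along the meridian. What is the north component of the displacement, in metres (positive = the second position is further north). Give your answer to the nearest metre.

ΔN = 488 m

Δφ = -34.1324° − -34.1368° = +0.0044°; Δλ = 132.5115° − 132.5088° = +0.0027°.
ΔN = Δφ × 110900 = 488.0 m; ΔE = Δλ × 110900 × cos(-34.1368°) = +0.0027 × 110900 × 0.827700 = 247.8 m.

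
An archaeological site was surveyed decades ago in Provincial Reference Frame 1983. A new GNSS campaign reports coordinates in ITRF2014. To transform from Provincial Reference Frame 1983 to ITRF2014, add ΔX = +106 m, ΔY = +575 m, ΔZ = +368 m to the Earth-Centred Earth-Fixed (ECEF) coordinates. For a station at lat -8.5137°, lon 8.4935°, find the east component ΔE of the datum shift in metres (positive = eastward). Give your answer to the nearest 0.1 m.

ΔE = 553.0 m

The local east axis at (φ, λ) is (−sin λ, cos λ, 0), so ΔE = −sin(8.4935°)·106 + cos(8.4935°)·575 = 553.04 m.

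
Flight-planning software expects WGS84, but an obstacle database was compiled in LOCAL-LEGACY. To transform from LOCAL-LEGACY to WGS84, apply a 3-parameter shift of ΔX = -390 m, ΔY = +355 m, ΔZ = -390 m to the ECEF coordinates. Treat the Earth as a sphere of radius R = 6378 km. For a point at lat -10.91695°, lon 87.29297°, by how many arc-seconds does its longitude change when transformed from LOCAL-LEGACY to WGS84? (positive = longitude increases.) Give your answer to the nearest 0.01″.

sin φ = -0.189386, cos φ = 0.981903, sin λ = 0.998884, cos λ = 0.047229.
East component: ΔE = −sin λ·ΔX + cos λ·ΔY = −(0.998884)(-390) + (0.047229)(355) = 406.33 m.
1° of latitude spans πR/180 = 111317 m; at latitude φ, 1° of longitude spans that × cos φ = 109302.6 m, so Δλ = 406.33 / 109302.6 × 3600 = 13.383″.

Δλ = 13.38″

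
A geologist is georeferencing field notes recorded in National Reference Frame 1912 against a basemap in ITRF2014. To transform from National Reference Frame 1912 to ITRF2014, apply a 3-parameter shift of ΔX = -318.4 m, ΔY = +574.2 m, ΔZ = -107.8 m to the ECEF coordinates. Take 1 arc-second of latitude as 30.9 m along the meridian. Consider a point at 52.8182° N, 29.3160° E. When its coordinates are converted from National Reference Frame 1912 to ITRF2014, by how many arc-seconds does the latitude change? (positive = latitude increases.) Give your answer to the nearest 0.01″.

Δφ = -2.20″

sin φ = 0.796722, cos φ = 0.604346, sin λ = 0.489626, cos λ = 0.871933.
North component: ΔN = −sin φ cos λ·ΔX − sin φ sin λ·ΔY + cos φ·ΔZ = −(0.796722)(0.871933)(-318.4) − (0.796722)(0.489626)(574.2) + (0.604346)(-107.8) = -67.95 m.
1° of latitude spans 3600 × 30.90 = 111240 m, so Δφ = -67.95 / 111240 × 3600 = -2.199″.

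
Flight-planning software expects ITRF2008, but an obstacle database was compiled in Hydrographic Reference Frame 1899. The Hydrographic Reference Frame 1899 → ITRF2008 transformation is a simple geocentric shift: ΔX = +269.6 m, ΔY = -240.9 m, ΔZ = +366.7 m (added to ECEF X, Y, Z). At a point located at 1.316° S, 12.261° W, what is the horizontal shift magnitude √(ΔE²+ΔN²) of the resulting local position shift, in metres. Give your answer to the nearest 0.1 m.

The local east axis at (φ, λ) is (−sin λ, cos λ, 0), so ΔE = −sin(-12.261°)·269.6 + cos(-12.261°)·(-240.9) = -178.15 m.
The local north axis is (−sin φ cos λ, −sin φ sin λ, cos φ), giving ΔN = 6.051 + 1.175 + 366.603 = 373.83 m.
Horizontal magnitude = √(ΔE² + ΔN²) = √((-178.15)² + 373.83²) = 414.11 m.

414.1 m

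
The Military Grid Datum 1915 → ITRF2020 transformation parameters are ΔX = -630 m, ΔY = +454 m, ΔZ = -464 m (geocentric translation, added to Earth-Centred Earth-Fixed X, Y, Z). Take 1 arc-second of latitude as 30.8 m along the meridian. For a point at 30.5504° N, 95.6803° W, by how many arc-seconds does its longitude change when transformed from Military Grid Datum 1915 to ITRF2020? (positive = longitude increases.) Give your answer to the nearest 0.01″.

sin φ = 0.508296, cos φ = 0.861182, sin λ = -0.995090, cos λ = -0.098978.
East component: ΔE = −sin λ·ΔX + cos λ·ΔY = −(-0.995090)(-630) + (-0.098978)(454) = -671.84 m.
1° of latitude spans 3600 × 30.80 = 110880 m; at latitude φ, 1° of longitude spans that × cos φ = 95487.9 m, so Δλ = -671.84 / 95487.9 × 3600 = -25.329″.

Δλ = -25.33″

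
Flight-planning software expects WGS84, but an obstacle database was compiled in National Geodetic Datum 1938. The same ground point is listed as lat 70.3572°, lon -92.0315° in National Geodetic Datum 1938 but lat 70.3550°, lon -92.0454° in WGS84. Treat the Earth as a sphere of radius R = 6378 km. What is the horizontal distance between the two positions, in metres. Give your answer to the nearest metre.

575 m

Δφ = 70.3550° − 70.3572° = -0.0022°; Δλ = -92.0454° − -92.0315° = -0.0139°.
1° along a meridian = πR/180 = 111317 m.
ΔN = Δφ × 111317 = -244.9 m; ΔE = Δλ × 111317 × cos(70.3572°) = -0.0139 × 111317 × 0.336155 = -520.1 m.
Distance = √(ΔE² + ΔN²) = √((-520.1)² + (-244.9)²) = 574.9 m.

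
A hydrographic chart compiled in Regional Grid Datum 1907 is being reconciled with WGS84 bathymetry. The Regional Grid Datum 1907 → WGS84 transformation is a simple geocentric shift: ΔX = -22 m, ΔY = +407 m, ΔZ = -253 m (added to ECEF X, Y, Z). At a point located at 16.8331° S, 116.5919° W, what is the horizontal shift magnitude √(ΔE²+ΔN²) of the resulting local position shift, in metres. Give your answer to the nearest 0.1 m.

At φ = -16.8331°, λ = -116.5919°: sin φ = -0.289585, cos φ = 0.957152, sin λ = -0.894218, cos λ = -0.447633.
ΔE = −sin λ·ΔX + cos λ·ΔY = −(-0.894218)·(-22) + (-0.447633)·(407) = -201.86 m.
ΔN = −sin φ cos λ·ΔX − sin φ sin λ·ΔY + cos φ·ΔZ = −(-0.289585)(-0.447633)(-22) − (-0.289585)(-0.894218)(407) + (0.957152)(-253) = -344.70 m.
Horizontal magnitude = √(ΔE² + ΔN²) = √((-201.86)² + (-344.70)²) = 399.46 m.

399.5 m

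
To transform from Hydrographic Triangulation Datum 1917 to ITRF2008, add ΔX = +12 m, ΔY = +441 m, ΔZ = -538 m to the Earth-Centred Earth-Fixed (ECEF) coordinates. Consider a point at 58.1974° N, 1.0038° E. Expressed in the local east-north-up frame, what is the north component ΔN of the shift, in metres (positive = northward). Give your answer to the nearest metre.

ΔN = -300 m

At φ = 58.1974°, λ = 1.0038°: sin φ = 0.849869, cos φ = 0.526994, sin λ = 0.017519, cos λ = 0.999847.
ΔN = −sin φ cos λ·ΔX − sin φ sin λ·ΔY + cos φ·ΔZ = −(0.849869)(0.999847)(12) − (0.849869)(0.017519)(441) + (0.526994)(-538) = -300.29 m.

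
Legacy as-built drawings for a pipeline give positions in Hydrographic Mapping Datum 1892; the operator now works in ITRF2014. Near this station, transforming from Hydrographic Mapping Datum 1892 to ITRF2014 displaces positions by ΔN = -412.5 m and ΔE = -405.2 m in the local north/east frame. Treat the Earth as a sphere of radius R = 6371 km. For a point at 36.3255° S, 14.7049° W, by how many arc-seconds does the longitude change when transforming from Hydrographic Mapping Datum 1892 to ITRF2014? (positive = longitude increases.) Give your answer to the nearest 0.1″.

At latitude -36.3255°, cos φ = 0.805665.
One radian of longitude at latitude φ spans R cos φ, so Δλ = ΔE / (R cos φ) = -405.2 / (6371000 × 0.805665) = -7.8942e-05 rad = -16.283″.

Δλ = -16.3″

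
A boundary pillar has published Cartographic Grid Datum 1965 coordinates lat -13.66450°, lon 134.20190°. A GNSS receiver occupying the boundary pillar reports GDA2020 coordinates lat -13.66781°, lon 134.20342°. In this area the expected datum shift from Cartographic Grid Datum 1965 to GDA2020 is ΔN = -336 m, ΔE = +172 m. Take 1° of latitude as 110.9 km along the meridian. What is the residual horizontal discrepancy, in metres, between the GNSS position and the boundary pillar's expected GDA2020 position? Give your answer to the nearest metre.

32 m

Observed coordinate differences: Δφ = -0.00331°, Δλ = +0.00152°.
Converting to metres (1° lat = 110900 m, cos φ = 0.971696): observed ΔN = -367.1 m, observed ΔE = 163.8 m.
Subtracting the expected shift leaves a residual of -367.1 − (-336) = -31.1 m north and 163.8 − (172) = -8.2 m east.
Residual distance = √((-31.1)² + (-8.2)²) = 32.1 m.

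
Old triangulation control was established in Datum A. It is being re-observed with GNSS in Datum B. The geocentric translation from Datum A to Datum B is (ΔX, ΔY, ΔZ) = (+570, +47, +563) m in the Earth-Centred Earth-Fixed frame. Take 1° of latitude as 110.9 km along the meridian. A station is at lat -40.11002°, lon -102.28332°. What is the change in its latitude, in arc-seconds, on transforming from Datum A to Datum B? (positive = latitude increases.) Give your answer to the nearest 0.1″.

Δφ = 10.5″

sin φ = -0.644257, cos φ = 0.764809, sin λ = -0.977108, cos λ = -0.212746.
North component: ΔN = −sin φ cos λ·ΔX − sin φ sin λ·ΔY + cos φ·ΔZ = −(-0.644257)(-0.212746)(570) − (-0.644257)(-0.977108)(47) + (0.764809)(563) = 322.87 m.
1° of latitude spans 110900 m, so Δφ = 322.87 / 110900 × 3600 = 10.481″.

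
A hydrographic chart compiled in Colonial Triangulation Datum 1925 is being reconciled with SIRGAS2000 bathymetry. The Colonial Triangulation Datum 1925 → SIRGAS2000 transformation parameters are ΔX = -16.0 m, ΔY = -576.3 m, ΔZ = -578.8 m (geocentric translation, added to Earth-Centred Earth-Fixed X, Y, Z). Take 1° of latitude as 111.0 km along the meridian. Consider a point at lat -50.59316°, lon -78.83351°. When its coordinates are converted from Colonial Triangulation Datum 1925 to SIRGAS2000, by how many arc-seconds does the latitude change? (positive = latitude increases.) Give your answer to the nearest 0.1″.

sin φ = -0.772658, cos φ = 0.634823, sin λ = -0.981069, cos λ = 0.193661.
North component: ΔN = −sin φ cos λ·ΔX − sin φ sin λ·ΔY + cos φ·ΔZ = −(-0.772658)(0.193661)(-16.0) − (-0.772658)(-0.981069)(-576.3) + (0.634823)(-578.8) = 67.02 m.
1° of latitude spans 111000 m, so Δφ = 67.02 / 111000 × 3600 = 2.174″.

Δφ = 2.2″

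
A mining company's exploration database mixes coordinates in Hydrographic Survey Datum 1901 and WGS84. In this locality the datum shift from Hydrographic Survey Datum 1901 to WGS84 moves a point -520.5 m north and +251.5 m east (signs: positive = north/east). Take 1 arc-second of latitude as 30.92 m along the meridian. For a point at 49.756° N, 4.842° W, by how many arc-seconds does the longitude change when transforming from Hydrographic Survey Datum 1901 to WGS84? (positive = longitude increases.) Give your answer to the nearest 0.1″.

Δλ = 12.6″

At latitude 49.756°, cos φ = 0.646044.
1″ of longitude at this latitude = 30.92 × cos φ = 19.9757 m, so Δλ = 251.5 / 19.9757 = 12.590″.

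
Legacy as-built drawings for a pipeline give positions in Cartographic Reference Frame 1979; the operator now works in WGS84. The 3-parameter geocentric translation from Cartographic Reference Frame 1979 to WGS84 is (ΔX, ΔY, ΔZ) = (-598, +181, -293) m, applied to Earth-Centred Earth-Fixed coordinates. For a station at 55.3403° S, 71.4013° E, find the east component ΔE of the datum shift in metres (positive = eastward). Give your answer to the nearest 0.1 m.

The local east axis at (φ, λ) is (−sin λ, cos λ, 0), so ΔE = −sin(71.4013°)·(-598) + cos(71.4013°)·181 = 624.50 m.

ΔE = 624.5 m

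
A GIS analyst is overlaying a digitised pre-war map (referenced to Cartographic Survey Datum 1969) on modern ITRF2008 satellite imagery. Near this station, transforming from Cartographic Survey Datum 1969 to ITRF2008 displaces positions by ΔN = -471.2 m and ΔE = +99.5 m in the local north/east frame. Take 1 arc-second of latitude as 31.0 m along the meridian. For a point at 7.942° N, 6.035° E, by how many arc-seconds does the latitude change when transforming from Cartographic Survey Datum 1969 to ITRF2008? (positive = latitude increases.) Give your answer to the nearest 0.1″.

Δφ = -15.2″

1″ of latitude = 31.00 m, so Δφ = -471.2 / 31.00 = -15.200″.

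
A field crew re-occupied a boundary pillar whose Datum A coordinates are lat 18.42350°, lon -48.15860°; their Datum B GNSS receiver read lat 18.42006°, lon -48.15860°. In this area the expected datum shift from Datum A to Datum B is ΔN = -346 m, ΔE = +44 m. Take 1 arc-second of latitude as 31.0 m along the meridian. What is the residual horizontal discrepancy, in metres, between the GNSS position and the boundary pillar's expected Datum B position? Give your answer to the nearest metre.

Observed coordinate differences: Δφ = -0.00344°, Δλ = +0.00000°.
Converting to metres (1° lat = 111600 m, cos φ = 0.948746): observed ΔN = -383.9 m, observed ΔE = 0.0 m.
Subtracting the expected shift leaves a residual of -383.9 − (-346) = -37.9 m north and 0.0 − (44) = -44.0 m east.
Residual distance = √((-37.9)² + (-44.0)²) = 58.1 m.

58 m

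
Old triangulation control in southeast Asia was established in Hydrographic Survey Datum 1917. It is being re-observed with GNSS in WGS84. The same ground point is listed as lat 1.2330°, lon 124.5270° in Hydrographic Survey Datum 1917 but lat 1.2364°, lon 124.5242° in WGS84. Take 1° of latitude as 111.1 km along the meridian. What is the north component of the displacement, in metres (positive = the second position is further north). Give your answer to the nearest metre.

ΔN = 378 m

Δφ = 1.2364° − 1.2330° = +0.0034°; Δλ = 124.5242° − 124.5270° = -0.0028°.
ΔN = Δφ × 111100 = 377.7 m; ΔE = Δλ × 111100 × cos(1.2330°) = -0.0028 × 111100 × 0.999768 = -311.0 m.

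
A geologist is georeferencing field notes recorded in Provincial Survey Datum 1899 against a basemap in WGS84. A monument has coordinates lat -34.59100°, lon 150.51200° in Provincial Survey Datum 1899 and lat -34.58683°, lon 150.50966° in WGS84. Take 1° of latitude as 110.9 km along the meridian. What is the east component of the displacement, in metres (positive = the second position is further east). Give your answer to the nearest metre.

Δφ = -34.58683° − -34.59100° = +0.00417°; Δλ = 150.50966° − 150.51200° = -0.00234°.
ΔN = Δφ × 110900 = 462.5 m; ΔE = Δλ × 110900 × cos(-34.59100°) = -0.00234 × 110900 × 0.823226 = -213.6 m.

ΔE = -214 m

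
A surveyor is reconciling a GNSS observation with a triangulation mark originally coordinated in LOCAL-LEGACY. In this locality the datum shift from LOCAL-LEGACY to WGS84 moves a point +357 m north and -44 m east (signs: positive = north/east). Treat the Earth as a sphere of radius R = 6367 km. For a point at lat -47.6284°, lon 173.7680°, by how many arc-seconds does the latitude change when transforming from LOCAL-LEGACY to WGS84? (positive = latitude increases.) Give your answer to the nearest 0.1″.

Δφ = 11.6″

On a sphere of radius R, 1 rad of latitude = R, so Δφ = ΔN / R = 357.0 / 6367000 = 5.6070e-05 rad = 11.565″.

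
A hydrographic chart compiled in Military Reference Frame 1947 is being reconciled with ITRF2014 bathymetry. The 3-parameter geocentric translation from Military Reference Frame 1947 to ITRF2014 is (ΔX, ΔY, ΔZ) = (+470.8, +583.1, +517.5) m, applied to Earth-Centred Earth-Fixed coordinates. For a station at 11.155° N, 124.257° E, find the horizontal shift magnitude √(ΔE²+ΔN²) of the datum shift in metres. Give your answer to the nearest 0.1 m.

855.3 m

The local east axis at (φ, λ) is (−sin λ, cos λ, 0), so ΔE = −sin(124.257°)·470.8 + cos(124.257°)·583.1 = -717.36 m.
The local north axis is (−sin φ cos λ, −sin φ sin λ, cos φ), giving ΔN = 51.271 − 93.239 + 507.723 = 465.76 m.
Horizontal magnitude = √(ΔE² + ΔN²) = √((-717.36)² + 465.76²) = 855.29 m.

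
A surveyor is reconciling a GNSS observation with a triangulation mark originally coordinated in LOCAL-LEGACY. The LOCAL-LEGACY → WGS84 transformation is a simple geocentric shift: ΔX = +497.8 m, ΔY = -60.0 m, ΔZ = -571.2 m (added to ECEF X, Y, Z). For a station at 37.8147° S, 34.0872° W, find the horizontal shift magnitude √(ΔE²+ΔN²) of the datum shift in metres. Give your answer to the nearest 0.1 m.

At φ = -37.8147°, λ = -34.0872°: sin φ = -0.613110, cos φ = 0.789998, sin λ = -0.560454, cos λ = 0.828186.
ΔE = −sin λ·ΔX + cos λ·ΔY = −(-0.560454)·(497.8) + (0.828186)·(-60.0) = 229.30 m.
ΔN = −sin φ cos λ·ΔX − sin φ sin λ·ΔY + cos φ·ΔZ = −(-0.613110)(0.828186)(497.8) − (-0.613110)(-0.560454)(-60.0) + (0.789998)(-571.2) = -177.86 m.
Horizontal magnitude = √(ΔE² + ΔN²) = √(229.30² + (-177.86)²) = 290.20 m.

290.2 m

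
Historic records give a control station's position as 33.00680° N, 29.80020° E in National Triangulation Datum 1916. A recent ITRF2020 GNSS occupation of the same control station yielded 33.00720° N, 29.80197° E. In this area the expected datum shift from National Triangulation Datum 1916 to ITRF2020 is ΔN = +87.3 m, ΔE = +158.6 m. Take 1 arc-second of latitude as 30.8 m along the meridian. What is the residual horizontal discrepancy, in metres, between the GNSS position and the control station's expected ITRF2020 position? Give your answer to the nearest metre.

Observed coordinate differences: Δφ = +0.00040°, Δλ = +0.00177°.
Converting to metres (1° lat = 110880 m, cos φ = 0.838606): observed ΔN = 44.4 m, observed ΔE = 164.6 m.
Subtracting the expected shift leaves a residual of 44.4 − (87.3) = -42.9 m north and 164.6 − (158.6) = 6.0 m east.
Residual distance = √((-42.9)² + 6.0²) = 43.4 m.

43 m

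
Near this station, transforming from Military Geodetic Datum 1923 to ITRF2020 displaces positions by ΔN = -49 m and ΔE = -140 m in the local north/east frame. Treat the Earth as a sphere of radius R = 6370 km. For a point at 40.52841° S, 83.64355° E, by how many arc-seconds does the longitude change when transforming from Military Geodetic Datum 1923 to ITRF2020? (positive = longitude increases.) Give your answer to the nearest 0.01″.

At latitude -40.52841°, cos φ = 0.760084.
One radian of longitude at latitude φ spans R cos φ, so Δλ = ΔE / (R cos φ) = -140.0 / (6370000 × 0.760084) = -2.8915e-05 rad = -5.964″.

Δλ = -5.96″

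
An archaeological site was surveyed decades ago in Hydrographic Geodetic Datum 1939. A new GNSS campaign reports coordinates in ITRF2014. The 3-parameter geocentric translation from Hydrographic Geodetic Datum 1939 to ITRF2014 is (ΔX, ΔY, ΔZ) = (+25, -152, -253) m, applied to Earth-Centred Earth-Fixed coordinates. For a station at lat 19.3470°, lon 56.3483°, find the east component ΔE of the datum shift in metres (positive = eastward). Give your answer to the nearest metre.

ΔE = -105 m

At φ = 19.3470°, λ = 56.3483°: sin φ = 0.331288, cos φ = 0.943530, sin λ = 0.832422, cos λ = 0.554143.
ΔE = −sin λ·ΔX + cos λ·ΔY = −(0.832422)·(25) + (0.554143)·(-152) = -105.04 m.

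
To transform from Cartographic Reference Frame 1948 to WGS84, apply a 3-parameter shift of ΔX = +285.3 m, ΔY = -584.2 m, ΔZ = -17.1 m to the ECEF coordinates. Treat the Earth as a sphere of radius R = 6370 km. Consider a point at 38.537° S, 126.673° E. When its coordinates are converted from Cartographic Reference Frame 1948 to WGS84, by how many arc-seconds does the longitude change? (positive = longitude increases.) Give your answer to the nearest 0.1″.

Δλ = 5.0″

sin φ = -0.623020, cos φ = 0.782206, sin λ = 0.802057, cos λ = -0.597247.
East component: ΔE = −sin λ·ΔX + cos λ·ΔY = −(0.802057)(285.3) + (-0.597247)(-584.2) = 120.08 m.
1° of latitude spans πR/180 = 111177 m; at latitude φ, 1° of longitude spans that × cos φ = 86963.7 m, so Δλ = 120.08 / 86963.7 × 3600 = 4.971″.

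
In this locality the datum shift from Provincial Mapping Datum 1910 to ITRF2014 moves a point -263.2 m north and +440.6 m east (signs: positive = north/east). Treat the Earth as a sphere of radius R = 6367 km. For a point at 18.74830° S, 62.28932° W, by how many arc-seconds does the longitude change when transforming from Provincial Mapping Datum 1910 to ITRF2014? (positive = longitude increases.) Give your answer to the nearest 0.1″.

At latitude -18.74830°, cos φ = 0.946940.
One radian of longitude at latitude φ spans R cos φ, so Δλ = ΔE / (R cos φ) = 440.6 / (6367000 × 0.946940) = 7.3078e-05 rad = 15.073″.

Δλ = 15.1″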